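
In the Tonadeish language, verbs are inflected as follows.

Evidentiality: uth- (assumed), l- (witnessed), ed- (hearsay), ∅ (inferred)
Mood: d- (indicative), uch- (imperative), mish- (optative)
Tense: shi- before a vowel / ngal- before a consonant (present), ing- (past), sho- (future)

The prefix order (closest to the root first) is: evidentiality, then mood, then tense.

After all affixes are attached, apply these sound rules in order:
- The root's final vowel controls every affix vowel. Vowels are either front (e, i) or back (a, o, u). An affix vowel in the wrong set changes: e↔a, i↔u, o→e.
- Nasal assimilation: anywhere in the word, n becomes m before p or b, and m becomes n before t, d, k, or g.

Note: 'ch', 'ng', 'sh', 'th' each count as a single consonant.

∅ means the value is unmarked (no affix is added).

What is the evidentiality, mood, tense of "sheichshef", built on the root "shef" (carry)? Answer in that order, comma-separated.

Segment: sho-uch-shef.
evidentiality: ∅ → inferred.
mood: uch- → imperative.
tense: sho- → future.

inferred, imperative, future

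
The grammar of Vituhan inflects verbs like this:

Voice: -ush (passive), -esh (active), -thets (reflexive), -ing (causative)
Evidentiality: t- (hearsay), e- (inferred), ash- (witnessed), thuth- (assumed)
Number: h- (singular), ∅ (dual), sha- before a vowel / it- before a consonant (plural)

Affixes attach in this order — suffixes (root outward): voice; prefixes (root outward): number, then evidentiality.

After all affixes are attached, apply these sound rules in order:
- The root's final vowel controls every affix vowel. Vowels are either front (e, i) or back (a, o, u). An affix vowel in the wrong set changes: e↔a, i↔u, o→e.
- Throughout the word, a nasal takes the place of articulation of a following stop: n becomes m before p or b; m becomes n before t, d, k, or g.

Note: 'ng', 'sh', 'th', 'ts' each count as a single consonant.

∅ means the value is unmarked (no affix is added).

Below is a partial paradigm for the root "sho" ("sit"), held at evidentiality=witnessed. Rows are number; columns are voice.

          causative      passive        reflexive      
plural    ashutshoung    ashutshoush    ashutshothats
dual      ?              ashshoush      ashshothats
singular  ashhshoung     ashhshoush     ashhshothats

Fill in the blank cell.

number = dual: zero marking, form stays sho.
Attach evidentiality witnessed ash- → ashsho.
Attach voice causative -ing → ashshoing.
Apply vowel harmony: ashshoing → ashshoung.
Nasal assimilation: no change.

ashshoung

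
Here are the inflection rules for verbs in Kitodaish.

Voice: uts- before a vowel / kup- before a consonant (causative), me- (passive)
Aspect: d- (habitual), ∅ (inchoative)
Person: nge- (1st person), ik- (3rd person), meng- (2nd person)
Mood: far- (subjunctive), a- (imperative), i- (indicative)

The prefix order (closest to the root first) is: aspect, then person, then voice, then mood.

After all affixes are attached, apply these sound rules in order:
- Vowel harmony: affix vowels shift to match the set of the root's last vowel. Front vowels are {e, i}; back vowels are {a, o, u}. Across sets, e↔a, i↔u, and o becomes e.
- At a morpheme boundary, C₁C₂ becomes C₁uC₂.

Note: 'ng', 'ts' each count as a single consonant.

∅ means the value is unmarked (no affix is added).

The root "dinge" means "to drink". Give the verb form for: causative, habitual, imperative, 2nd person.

ekipumengududinge

Attach aspect habitual d- → ddinge.
Attach person 2nd person meng- → mengddinge.
Attach voice causative kup- (before consonant 'm') → kupmengddinge.
Attach mood imperative a- → akupmengddinge.
Apply vowel harmony: akupmengddinge → ekipmengddinge.
Apply epenthesis: ekipmengddinge → ekipumengududinge.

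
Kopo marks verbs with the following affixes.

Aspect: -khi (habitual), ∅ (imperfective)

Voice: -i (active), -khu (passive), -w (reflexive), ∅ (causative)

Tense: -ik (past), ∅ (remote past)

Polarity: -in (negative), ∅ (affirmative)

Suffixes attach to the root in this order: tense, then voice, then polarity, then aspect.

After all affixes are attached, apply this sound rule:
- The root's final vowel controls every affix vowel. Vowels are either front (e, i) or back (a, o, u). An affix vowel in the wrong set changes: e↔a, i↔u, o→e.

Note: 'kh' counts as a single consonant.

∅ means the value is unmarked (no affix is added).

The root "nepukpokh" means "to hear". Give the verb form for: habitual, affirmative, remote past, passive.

nepukpokhkhukhu

tense = remote past: zero marking, form stays nepukpokh.
Attach voice passive -khu → nepukpokhkhu.
polarity = affirmative: zero marking, form stays nepukpokhkhu.
Attach aspect habitual -khi → nepukpokhkhukhi.
Apply vowel harmony: nepukpokhkhukhi → nepukpokhkhukhu.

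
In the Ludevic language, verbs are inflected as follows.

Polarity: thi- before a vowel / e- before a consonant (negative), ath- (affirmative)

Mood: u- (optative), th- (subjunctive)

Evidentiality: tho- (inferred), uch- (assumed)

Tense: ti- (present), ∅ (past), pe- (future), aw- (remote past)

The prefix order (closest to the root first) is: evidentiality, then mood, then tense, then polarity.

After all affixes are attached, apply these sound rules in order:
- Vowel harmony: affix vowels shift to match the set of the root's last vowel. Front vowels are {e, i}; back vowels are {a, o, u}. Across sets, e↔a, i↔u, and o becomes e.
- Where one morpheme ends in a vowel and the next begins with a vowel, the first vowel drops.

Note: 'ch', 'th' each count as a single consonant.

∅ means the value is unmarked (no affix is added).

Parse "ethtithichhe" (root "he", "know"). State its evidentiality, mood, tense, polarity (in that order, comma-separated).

assumed, subjunctive, present, affirmative

Segment: ath-ti-th-uch-he.
evidentiality: uch- → assumed.
mood: th- → subjunctive.
tense: ti- → present.
polarity: ath- → affirmative.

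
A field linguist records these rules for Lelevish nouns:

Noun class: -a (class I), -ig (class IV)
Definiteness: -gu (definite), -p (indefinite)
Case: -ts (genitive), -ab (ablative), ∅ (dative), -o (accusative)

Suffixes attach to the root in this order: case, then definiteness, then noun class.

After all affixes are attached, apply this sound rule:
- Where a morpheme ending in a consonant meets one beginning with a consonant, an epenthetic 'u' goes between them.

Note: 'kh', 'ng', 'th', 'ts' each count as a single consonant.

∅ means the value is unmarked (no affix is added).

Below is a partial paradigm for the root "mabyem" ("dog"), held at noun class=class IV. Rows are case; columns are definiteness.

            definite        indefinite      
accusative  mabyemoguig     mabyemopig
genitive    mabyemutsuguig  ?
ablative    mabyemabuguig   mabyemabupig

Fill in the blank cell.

Attach case genitive -ts → mabyemts.
Attach definiteness indefinite -p → mabyemtsp.
Attach noun class class IV -ig → mabyemtspig.
Apply epenthesis: mabyemtspig → mabyemutsupig.

mabyemutsupig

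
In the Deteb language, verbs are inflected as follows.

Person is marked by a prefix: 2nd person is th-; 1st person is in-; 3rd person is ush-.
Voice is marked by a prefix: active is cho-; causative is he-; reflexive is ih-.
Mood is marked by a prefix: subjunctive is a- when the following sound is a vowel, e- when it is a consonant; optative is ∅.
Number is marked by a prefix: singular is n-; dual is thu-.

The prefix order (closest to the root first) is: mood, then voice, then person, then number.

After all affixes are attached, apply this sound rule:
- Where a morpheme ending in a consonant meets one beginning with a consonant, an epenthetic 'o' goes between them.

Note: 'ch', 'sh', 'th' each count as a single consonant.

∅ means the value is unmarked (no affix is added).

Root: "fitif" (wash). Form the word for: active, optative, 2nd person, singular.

nothochofitif

mood = optative: zero marking, form stays fitif.
Attach voice active cho- → chofitif.
Attach person 2nd person th- → thchofitif.
Attach number singular n- → nthchofitif.
Apply epenthesis: nthchofitif → nothochofitif.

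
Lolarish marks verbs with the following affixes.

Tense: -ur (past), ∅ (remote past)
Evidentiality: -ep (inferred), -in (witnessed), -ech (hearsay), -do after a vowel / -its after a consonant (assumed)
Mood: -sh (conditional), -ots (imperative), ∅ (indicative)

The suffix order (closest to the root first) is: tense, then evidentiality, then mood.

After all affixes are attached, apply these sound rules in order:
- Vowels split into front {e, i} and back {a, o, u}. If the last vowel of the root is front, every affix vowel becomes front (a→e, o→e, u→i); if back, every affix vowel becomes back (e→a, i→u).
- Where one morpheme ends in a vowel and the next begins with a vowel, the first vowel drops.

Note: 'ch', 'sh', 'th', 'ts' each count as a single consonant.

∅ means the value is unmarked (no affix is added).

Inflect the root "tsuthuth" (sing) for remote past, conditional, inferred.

tsuthuthapsh

tense = remote past: zero marking, form stays tsuthuth.
Attach evidentiality inferred -ep → tsuthuthep.
Attach mood conditional -sh → tsuthuthepsh.
Apply vowel harmony: tsuthuthepsh → tsuthuthapsh.
Vowel deletion: no change.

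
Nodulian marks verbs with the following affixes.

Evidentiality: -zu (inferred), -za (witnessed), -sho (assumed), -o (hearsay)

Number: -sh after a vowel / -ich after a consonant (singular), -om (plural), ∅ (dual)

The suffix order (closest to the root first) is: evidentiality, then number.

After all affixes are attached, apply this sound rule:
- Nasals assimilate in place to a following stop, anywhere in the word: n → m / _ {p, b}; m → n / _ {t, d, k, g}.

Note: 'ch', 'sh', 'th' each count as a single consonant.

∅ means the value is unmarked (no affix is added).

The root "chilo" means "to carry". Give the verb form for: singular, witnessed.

Attach evidentiality witnessed -za → chiloza.
Attach number singular -sh (after vowel 'a') → chilozash.
Nasal assimilation: no change.

chilozash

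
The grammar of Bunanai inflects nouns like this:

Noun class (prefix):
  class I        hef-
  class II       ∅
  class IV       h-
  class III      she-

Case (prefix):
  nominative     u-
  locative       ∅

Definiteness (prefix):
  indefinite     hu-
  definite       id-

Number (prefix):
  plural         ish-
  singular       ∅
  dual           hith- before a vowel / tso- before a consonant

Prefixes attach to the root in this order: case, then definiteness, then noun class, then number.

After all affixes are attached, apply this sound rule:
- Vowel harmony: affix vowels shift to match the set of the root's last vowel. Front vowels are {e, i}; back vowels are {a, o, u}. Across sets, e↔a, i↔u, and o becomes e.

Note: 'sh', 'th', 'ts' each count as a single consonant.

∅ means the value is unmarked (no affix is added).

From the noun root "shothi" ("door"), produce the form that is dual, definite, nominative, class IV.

tsehidishothi

Attach case nominative u- → ushothi.
Attach definiteness definite id- → idushothi.
Attach noun class class IV h- → hidushothi.
Attach number dual tso- (before consonant 'h') → tsohidushothi.
Apply vowel harmony: tsohidushothi → tsehidishothi.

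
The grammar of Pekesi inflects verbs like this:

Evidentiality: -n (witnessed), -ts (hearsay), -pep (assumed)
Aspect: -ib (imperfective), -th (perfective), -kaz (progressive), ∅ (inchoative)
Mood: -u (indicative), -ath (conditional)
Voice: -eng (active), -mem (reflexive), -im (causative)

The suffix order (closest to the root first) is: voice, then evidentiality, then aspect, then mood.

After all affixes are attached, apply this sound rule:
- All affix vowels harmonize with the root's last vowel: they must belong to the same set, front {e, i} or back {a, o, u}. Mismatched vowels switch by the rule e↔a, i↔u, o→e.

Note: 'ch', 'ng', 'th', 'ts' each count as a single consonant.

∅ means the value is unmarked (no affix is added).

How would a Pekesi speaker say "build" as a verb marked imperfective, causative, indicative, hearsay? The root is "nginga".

Attach voice causative -im → ngingaim.
Attach evidentiality hearsay -ts → ngingaimts.
Attach aspect imperfective -ib → ngingaimtsib.
Attach mood indicative -u → ngingaimtsibu.
Apply vowel harmony: ngingaimtsibu → ngingaumtsubu.

ngingaumtsubu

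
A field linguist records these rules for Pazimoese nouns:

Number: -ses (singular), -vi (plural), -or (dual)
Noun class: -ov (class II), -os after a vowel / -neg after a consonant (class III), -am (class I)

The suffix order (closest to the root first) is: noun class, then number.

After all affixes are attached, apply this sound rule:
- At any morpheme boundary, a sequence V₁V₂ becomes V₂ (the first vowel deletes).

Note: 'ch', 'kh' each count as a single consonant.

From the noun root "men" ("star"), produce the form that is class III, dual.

mennegor

Attach noun class class III -neg (after consonant 'n') → menneg.
Attach number dual -or → mennegor.
Vowel deletion: no change.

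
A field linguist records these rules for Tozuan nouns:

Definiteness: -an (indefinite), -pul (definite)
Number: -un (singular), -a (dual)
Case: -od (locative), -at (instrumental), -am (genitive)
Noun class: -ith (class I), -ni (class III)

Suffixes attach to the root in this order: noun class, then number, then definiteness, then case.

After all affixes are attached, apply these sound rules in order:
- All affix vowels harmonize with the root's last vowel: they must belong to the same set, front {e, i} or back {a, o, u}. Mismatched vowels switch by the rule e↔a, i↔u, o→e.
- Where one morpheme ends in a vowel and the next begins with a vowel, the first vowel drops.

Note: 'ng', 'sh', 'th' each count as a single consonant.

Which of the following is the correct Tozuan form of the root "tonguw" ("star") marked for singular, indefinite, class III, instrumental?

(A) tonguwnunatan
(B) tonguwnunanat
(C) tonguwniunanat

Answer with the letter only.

B

Attach noun class class III -ni → tonguwni.
Attach number singular -un → tonguwniun.
Attach definiteness indefinite -an → tonguwniunan.
Attach case instrumental -at → tonguwniunanat.
Apply vowel harmony: tonguwniunanat → tonguwnuunanat.
Apply vowel deletion: tonguwnuunanat → tonguwnunanat.
So the correct form is tonguwnunanat, option (B).
(C) tonguwniunanat is wrong: it fails to apply the sound rule(s).
(A) tonguwnunatan is wrong: it has the affixes in the wrong order.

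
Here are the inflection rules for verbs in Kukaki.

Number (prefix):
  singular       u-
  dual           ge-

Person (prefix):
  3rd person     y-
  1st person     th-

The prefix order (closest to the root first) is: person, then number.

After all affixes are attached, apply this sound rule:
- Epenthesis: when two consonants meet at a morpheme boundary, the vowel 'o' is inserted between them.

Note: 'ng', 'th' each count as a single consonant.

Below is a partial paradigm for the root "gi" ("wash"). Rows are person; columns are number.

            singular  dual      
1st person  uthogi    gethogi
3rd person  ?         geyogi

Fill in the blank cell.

uyogi

Attach person 3rd person y- → ygi.
Attach number singular u- → uygi.
Apply epenthesis: uygi → uyogi.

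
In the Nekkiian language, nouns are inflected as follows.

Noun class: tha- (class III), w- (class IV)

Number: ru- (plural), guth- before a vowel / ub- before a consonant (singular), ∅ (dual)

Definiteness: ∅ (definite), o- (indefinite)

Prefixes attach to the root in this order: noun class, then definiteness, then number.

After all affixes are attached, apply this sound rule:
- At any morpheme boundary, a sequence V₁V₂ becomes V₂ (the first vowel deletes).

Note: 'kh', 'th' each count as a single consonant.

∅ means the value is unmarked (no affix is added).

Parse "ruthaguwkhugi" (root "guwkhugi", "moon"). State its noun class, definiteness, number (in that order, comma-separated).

class III, definite, plural

Segment: ru-tha-guwkhugi.
noun class: tha- → class III.
definiteness: ∅ → definite.
number: ru- → plural.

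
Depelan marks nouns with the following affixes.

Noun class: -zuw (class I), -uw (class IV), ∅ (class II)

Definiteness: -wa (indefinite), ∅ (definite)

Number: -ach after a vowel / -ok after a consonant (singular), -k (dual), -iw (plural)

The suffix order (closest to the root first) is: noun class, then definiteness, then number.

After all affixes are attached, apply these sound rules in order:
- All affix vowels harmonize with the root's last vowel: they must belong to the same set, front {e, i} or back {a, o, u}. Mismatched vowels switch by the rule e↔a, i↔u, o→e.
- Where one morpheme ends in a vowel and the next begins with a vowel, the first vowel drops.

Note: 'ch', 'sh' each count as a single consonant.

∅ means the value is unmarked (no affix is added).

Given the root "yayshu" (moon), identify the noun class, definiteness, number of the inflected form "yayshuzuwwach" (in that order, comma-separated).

class I, indefinite, singular

Segment: yayshu-zuw-wa-ach.
noun class: -zuw → class I.
definiteness: -wa → indefinite.
number: -ach/ok → singular.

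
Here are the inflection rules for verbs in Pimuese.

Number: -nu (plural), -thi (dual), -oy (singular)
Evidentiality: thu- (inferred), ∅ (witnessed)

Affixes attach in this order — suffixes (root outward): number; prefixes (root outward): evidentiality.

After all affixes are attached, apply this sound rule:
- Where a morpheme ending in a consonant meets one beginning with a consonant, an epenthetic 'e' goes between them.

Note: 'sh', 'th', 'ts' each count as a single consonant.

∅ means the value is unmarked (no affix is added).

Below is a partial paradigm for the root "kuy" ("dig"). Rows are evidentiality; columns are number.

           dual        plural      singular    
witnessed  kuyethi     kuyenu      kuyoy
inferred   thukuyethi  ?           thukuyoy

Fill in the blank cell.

thukuyenu

Attach number plural -nu → kuynu.
Attach evidentiality inferred thu- → thukuynu.
Apply epenthesis: thukuynu → thukuyenu.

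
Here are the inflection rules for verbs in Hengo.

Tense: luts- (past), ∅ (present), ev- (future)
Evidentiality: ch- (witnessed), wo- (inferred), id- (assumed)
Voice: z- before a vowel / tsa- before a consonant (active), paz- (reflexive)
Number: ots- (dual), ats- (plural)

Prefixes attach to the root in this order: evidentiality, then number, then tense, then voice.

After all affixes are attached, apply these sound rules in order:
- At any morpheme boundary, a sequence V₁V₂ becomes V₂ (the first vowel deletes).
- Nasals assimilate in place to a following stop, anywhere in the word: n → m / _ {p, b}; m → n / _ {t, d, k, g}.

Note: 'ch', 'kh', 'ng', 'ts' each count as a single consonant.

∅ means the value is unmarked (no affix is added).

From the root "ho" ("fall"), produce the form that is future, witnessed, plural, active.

zevatschho

Attach evidentiality witnessed ch- → chho.
Attach number plural ats- → atschho.
Attach tense future ev- → evatschho.
Attach voice active z- (before vowel 'e') → zevatschho.
Vowel deletion: no change.
Nasal assimilation: no change.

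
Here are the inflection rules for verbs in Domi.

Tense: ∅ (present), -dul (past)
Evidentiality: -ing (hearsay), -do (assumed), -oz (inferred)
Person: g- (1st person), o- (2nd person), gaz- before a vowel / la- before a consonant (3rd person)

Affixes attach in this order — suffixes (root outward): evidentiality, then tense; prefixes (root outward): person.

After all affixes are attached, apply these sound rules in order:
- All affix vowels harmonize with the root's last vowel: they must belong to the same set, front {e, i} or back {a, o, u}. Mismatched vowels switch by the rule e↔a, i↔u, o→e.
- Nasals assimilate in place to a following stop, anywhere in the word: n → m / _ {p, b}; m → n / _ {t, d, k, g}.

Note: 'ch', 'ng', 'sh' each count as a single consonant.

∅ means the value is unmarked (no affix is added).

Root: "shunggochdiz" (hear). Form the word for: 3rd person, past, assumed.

leshunggochdizdedil

Attach person 3rd person la- (before consonant 'sh') → lashunggochdiz.
Attach evidentiality assumed -do → lashunggochdizdo.
Attach tense past -dul → lashunggochdizdodul.
Apply vowel harmony: lashunggochdizdodul → leshunggochdizdedil.
Nasal assimilation: no change.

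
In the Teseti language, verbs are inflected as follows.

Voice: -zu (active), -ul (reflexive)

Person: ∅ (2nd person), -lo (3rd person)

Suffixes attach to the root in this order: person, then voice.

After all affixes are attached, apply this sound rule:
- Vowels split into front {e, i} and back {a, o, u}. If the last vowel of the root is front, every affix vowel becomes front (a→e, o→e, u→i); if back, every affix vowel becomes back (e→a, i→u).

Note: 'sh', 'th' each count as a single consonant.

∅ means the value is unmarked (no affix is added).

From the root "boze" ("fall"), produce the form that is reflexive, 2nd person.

person = 2nd person: zero marking, form stays boze.
Attach voice reflexive -ul → bozeul.
Apply vowel harmony: bozeul → bozeil.

bozeil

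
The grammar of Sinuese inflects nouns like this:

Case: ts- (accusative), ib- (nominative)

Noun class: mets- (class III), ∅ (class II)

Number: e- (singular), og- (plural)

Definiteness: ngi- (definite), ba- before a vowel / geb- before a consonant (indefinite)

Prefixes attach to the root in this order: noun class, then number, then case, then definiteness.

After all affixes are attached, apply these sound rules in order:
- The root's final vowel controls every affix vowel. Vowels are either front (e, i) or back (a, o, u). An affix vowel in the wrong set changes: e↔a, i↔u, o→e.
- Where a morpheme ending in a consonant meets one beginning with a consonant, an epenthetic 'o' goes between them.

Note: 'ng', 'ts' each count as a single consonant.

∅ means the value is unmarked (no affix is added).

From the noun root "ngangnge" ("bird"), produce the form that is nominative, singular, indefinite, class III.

Attach noun class class III mets- → metsngangnge.
Attach number singular e- → emetsngangnge.
Attach case nominative ib- → ibemetsngangnge.
Attach definiteness indefinite ba- (before vowel 'i') → baibemetsngangnge.
Apply vowel harmony: baibemetsngangnge → beibemetsngangnge.
Apply epenthesis: beibemetsngangnge → beibemetsongangnge.

beibemetsongangnge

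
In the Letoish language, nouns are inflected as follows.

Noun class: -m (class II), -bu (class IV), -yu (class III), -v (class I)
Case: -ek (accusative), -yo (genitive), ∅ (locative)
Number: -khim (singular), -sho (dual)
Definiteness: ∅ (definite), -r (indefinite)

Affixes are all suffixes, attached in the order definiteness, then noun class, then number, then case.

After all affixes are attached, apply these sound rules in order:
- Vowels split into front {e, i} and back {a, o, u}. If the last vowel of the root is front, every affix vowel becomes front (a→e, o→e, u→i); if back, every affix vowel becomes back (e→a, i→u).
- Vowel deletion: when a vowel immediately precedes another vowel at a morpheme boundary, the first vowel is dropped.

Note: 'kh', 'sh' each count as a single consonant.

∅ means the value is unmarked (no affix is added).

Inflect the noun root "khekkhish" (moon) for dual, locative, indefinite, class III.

Attach definiteness indefinite -r → khekkhishr.
Attach noun class class III -yu → khekkhishryu.
Attach number dual -sho → khekkhishryusho.
case = locative: zero marking, form stays khekkhishryusho.
Apply vowel harmony: khekkhishryusho → khekkhishryishe.
Vowel deletion: no change.

khekkhishryishe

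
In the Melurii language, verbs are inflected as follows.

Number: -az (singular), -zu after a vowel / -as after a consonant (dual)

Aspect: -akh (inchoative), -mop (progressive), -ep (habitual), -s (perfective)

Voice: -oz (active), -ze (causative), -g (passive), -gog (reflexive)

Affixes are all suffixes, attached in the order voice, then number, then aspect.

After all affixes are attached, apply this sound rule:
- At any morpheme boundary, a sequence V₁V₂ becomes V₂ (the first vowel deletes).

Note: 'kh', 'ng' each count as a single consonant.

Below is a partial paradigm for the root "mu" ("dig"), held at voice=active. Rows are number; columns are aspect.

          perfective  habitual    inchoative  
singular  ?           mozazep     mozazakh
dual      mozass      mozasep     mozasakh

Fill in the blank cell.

mozazs

Attach voice active -oz → muoz.
Attach number singular -az → muozaz.
Attach aspect perfective -s → muozazs.
Apply vowel deletion: muozazs → mozazs.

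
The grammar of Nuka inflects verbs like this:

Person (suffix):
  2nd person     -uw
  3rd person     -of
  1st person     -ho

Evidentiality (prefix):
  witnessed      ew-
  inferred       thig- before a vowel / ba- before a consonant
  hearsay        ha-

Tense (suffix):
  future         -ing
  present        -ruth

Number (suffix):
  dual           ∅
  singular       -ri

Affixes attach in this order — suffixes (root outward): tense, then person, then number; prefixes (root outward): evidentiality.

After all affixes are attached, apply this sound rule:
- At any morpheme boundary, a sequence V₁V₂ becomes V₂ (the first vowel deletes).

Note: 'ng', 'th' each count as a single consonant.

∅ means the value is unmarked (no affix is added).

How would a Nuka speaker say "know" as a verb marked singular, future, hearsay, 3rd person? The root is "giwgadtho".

hagiwgadthingofri

Attach evidentiality hearsay ha- → hagiwgadtho.
Attach tense future -ing → hagiwgadthoing.
Attach person 3rd person -of → hagiwgadthoingof.
Attach number singular -ri → hagiwgadthoingofri.
Apply vowel deletion: hagiwgadthoingofri → hagiwgadthingofri.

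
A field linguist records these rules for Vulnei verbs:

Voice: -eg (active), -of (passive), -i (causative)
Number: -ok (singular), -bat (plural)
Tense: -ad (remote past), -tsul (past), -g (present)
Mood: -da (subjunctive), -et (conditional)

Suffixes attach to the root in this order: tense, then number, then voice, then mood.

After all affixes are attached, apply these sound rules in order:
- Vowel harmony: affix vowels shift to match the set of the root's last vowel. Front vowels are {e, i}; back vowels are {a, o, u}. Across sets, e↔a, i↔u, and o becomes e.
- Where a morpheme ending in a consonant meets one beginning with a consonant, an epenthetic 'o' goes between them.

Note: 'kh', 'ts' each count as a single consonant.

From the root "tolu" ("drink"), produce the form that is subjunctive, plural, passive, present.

tolugobatofoda

Attach tense present -g → tolug.
Attach number plural -bat → tolugbat.
Attach voice passive -of → tolugbatof.
Attach mood subjunctive -da → tolugbatofda.
Vowel harmony: no change.
Apply epenthesis: tolugbatofda → tolugobatofoda.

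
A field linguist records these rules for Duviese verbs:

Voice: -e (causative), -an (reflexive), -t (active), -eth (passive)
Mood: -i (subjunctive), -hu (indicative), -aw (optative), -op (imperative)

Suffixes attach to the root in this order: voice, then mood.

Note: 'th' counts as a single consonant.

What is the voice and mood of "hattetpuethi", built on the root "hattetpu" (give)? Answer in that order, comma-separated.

Segment: hattetpu-eth-i.
voice: -eth → passive.
mood: -i → subjunctive.

passive, subjunctive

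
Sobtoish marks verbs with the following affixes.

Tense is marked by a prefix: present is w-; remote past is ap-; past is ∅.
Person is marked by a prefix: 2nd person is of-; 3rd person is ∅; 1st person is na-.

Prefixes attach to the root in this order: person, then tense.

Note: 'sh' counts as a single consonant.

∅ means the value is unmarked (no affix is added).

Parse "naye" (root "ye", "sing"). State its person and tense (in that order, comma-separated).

1st person, past

Segment: na-ye.
person: na- → 1st person.
tense: ∅ → past.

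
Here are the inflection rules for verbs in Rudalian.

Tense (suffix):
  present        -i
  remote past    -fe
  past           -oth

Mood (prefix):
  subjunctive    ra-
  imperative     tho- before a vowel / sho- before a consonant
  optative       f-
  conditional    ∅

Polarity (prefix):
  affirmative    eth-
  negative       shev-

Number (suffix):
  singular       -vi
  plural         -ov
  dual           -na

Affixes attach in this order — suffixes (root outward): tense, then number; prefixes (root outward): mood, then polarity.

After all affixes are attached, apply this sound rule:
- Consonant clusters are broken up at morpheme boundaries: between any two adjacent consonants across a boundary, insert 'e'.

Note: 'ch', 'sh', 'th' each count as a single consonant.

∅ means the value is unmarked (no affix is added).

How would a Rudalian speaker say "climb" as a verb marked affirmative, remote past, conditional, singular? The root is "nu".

ethenufevi

Attach tense remote past -fe → nufe.
mood = conditional: zero marking, form stays nufe.
Attach polarity affirmative eth- → ethnufe.
Attach number singular -vi → ethnufevi.
Apply epenthesis: ethnufevi → ethenufevi.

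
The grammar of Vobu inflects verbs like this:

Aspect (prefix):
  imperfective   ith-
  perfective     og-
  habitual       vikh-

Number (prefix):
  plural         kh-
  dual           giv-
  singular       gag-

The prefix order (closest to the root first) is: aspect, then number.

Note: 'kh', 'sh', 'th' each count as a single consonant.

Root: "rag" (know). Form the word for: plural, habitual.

khvikhrag

Attach aspect habitual vikh- → vikhrag.
Attach number plural kh- → khvikhrag.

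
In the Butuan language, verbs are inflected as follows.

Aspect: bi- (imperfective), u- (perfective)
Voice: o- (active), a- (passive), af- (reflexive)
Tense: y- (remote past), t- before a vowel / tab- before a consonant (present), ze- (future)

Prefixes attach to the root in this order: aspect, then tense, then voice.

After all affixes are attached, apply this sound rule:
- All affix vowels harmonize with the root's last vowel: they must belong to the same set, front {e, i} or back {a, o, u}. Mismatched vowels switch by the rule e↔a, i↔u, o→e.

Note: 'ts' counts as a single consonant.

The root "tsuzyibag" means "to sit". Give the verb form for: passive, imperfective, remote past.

Attach aspect imperfective bi- → bitsuzyibag.
Attach tense remote past y- → ybitsuzyibag.
Attach voice passive a- → aybitsuzyibag.
Apply vowel harmony: aybitsuzyibag → aybutsuzyibag.

aybutsuzyibag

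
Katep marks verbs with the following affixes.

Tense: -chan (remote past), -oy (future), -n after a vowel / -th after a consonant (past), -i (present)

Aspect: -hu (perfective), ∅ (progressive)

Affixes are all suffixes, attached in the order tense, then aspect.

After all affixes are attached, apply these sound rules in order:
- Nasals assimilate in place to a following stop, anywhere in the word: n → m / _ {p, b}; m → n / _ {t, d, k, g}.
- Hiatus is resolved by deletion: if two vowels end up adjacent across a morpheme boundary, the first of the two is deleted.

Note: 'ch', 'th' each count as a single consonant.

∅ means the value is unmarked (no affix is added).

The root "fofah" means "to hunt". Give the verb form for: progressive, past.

fofahth

Attach tense past -th (after consonant 'h') → fofahth.
aspect = progressive: zero marking, form stays fofahth.
Nasal assimilation: no change.
Vowel deletion: no change.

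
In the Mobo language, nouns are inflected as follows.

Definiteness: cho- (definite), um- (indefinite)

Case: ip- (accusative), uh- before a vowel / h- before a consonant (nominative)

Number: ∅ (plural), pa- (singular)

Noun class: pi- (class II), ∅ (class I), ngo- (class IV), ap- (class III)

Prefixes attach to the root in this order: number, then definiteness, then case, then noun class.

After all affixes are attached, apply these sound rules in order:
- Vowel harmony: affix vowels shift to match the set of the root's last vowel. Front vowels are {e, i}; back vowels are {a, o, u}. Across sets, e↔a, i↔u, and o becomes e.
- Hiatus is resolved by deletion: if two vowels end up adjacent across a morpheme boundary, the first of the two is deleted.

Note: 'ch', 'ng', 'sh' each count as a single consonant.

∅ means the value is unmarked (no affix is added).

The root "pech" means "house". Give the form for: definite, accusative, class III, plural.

number = plural: zero marking, form stays pech.
Attach definiteness definite cho- → chopech.
Attach case accusative ip- → ipchopech.
Attach noun class class III ap- → apipchopech.
Apply vowel harmony: apipchopech → epipchepech.
Vowel deletion: no change.

epipchepech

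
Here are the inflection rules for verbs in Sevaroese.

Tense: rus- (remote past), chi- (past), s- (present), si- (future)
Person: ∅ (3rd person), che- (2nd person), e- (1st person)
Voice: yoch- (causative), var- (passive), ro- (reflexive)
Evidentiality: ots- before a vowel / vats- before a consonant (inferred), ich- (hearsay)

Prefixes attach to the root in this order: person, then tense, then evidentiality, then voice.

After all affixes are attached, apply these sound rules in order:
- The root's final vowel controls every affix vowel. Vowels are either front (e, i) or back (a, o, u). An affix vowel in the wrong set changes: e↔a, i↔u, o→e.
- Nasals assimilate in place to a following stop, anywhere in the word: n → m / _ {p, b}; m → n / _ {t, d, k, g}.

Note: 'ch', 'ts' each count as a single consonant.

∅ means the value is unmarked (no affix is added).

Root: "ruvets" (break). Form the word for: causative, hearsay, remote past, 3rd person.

yechichrisruvets

person = 3rd person: zero marking, form stays ruvets.
Attach tense remote past rus- → rusruvets.
Attach evidentiality hearsay ich- → ichrusruvets.
Attach voice causative yoch- → yochichrusruvets.
Apply vowel harmony: yochichrusruvets → yechichrisruvets.
Nasal assimilation: no change.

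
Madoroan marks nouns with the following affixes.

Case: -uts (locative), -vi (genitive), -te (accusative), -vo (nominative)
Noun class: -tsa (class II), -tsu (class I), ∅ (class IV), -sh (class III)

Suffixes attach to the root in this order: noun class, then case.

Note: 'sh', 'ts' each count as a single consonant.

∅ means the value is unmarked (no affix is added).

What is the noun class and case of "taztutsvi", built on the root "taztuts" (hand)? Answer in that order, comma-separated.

class IV, genitive

Segment: taztuts-vi.
noun class: ∅ → class IV.
case: -vi → genitive.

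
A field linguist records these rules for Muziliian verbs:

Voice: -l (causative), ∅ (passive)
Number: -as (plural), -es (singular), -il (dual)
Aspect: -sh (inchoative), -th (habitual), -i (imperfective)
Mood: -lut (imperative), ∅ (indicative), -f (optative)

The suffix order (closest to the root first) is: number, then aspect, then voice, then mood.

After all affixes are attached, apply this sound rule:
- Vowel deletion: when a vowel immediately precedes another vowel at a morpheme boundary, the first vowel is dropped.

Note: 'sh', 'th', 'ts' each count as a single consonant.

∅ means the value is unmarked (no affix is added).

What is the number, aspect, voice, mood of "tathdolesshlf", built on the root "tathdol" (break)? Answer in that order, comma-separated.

Segment: tathdol-es-sh-l-f.
number: -es → singular.
aspect: -sh → inchoative.
voice: -l → causative.
mood: -f → optative.

singular, inchoative, causative, optative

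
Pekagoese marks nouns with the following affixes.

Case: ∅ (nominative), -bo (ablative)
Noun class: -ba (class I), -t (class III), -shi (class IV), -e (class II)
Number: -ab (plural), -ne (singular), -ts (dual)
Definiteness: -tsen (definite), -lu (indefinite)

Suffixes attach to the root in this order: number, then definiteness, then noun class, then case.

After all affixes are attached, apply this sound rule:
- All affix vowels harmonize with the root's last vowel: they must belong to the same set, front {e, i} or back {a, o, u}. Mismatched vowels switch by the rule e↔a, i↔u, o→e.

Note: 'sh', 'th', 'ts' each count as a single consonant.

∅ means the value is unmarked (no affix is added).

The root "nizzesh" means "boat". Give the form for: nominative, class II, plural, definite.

nizzeshebtsene

Attach number plural -ab → nizzeshab.
Attach definiteness definite -tsen → nizzeshabtsen.
Attach noun class class II -e → nizzeshabtsene.
case = nominative: zero marking, form stays nizzeshabtsene.
Apply vowel harmony: nizzeshabtsene → nizzeshebtsene.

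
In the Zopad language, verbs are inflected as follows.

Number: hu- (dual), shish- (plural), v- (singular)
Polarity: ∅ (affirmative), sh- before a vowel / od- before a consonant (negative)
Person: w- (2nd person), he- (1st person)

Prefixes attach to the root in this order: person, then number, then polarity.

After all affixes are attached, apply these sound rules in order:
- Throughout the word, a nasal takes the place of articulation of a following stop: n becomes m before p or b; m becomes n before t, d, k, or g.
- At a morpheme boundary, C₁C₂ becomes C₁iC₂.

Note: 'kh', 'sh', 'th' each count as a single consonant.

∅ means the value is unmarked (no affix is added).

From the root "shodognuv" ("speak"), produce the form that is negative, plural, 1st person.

odishishiheshodognuv

Attach person 1st person he- → heshodognuv.
Attach number plural shish- → shishheshodognuv.
Attach polarity negative od- (before consonant 'sh') → odshishheshodognuv.
Nasal assimilation: no change.
Apply epenthesis: odshishheshodognuv → odishishiheshodognuv.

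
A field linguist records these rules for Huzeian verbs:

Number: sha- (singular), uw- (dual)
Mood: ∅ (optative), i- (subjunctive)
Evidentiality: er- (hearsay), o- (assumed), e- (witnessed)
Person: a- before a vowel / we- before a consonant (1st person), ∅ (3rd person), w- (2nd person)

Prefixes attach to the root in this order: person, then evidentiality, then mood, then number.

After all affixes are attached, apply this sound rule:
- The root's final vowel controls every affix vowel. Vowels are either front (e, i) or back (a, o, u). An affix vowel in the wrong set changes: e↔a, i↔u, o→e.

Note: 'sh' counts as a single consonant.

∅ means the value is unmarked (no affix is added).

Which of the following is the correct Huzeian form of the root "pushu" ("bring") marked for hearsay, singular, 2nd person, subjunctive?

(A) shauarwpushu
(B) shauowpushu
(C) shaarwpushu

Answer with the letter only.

Attach person 2nd person w- → wpushu.
Attach evidentiality hearsay er- → erwpushu.
Attach mood subjunctive i- → ierwpushu.
Attach number singular sha- → shaierwpushu.
Apply vowel harmony: shaierwpushu → shauarwpushu.
So the correct form is shauarwpushu, option (A).
(C) shaarwpushu is wrong: it uses optative instead of subjunctive for mood.
(B) shauowpushu is wrong: it uses assumed instead of hearsay for evidentiality.

A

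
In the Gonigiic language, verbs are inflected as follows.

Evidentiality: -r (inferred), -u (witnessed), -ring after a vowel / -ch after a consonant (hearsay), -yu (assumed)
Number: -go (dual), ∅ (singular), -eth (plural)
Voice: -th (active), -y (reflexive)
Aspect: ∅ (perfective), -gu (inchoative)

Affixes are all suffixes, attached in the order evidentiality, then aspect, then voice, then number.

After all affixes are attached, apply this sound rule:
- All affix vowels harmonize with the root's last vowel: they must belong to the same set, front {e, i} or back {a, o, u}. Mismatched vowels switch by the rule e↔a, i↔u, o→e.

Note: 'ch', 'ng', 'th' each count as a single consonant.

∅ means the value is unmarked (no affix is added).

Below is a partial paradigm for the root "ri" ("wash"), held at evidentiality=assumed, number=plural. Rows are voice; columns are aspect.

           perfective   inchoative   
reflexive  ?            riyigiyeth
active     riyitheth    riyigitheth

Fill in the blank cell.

Attach evidentiality assumed -yu → riyu.
aspect = perfective: zero marking, form stays riyu.
Attach voice reflexive -y → riyuy.
Attach number plural -eth → riyuyeth.
Apply vowel harmony: riyuyeth → riyiyeth.

riyiyeth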